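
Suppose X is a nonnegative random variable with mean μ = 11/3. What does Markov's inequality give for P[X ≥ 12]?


μ = E[X] = 11/3, a = 12.
Markov: P[X ≥ 12] ≤ μ/a = (11/3)/12 = 11/36.
Numerically: ≈ 0.306.
(Since a = 12 > μ = 3.667, the bound 11/36 is < 1 and informative.)

P[X ≥ 12] ≤ 11/36 ≈ 0.306.


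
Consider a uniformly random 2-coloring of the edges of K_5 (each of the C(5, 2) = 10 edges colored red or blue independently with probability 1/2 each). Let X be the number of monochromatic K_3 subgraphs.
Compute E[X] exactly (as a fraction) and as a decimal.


Let X = Σ_S X_S over the C(5, 3) = 10 subsets S of size 3, where X_S = 1 if the K_3 on S is monochromatic.
For a fixed S, the K_3 on S has C(3, 2) = 3 edges. P[all 3 edges red] = (1/2)^3, and likewise for blue, so P[monochromatic] = 2·(1/2)^3 = 2^{1 − 3} = 1/4.
By linearity: E[X] = C(5, 3) · 2^{1 − 3} = 10 · 1/4 = 5/2.
Numerically: E[X] ≈ 2.5000.

E[X] = C(5,3)·2^(1−C(3,2)) = 5/2 ≈ 2.5000.


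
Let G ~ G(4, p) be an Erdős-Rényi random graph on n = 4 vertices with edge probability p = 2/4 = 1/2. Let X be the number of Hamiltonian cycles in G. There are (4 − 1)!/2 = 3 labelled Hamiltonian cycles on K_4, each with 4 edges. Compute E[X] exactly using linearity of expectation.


K_4 has (4 − 1)!/2 = 3 labelled Hamiltonian cycles.
For each such Hamiltonian cycle H, let X_H = 1 if all 4 edges of H are present in G. Then P[X_H = 1] = p^{4} = (1/2)^{4} = 1/16.
By linearity of expectation: E[X] = Σ_H E[X_H] = 3 · p^{4} = 3 · 1/16 = 3/16.
Numerically: E[X] ≈ 0.188.

E[X] = 3 · (1/2)^{4} = 3/16 ≈ 0.188.


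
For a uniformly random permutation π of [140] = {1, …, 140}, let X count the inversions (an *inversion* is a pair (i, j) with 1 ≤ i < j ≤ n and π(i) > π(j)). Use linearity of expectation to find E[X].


Write X = Σ X_I over the C(140, 2) = 9730 pairs i < j, with X_I the indicator of one inversion.
There are 9730 indicators.
For each fixed pair i < j, the values π(i) and π(j) are two distinct elements of {1, …, 140} in uniformly random order; by symmetry P[π(i) > π(j)] = 1/2.
By linearity: E[X] = 9730 · (1/2) = C(140, 2) · (1/2) = 9730/2 = 4865 ≈ 4865.000.

E[X] = 4865 = 4865.000.


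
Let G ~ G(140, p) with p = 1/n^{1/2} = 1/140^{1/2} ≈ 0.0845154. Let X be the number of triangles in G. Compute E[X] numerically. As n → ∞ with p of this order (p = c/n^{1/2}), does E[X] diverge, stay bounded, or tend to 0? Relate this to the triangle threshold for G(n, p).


Number of potential triangles: C(140, 3) = 447580.
Each occurs with probability p³ ≈ (0.0845154)³ ≈ 6.03681611e-04.
By linearity: E[X] = C(140, 3)·p³ ≈ 447580 · 6.03681611e-04 ≈ 270.195815.
Since α = 1/2 < 1, p = c/n^{1/2} ≫ 1/n is above the triangle threshold p ~ 1/n. Asymptotically E[X] ~ (c³/6)·n^{3(1−α)} = (1³/6)·n^{1.5} → ∞; triangles are abundant w.h.p.

E[X] ≈ 270.195815; in regime p = Θ(1/n^{1/2}) E[X] diverges (above the triangle threshold p ~ 1/n).


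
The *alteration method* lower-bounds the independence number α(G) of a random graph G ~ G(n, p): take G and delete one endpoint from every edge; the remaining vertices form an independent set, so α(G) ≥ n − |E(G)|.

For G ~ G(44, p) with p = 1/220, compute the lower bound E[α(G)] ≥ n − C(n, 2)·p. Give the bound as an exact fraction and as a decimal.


E[|E(G)|] = C(44, 2)·p = 946 · (1/220) = 43/10.
E[α(G)] ≥ n − E[|E(G)|] = 44 − 43/10 = 397/10.
Numerically: ≈ 39.700000.
(This is only a lower bound; the true E[α(G)] may be larger.)

E[α(G)] ≥ 397/10 ≈ 39.700000.


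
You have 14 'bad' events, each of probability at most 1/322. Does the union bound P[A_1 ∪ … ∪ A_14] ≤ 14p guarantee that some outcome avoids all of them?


Union bound: P[∪_{i=1}^{14} A_i] ≤ Σ_i P[A_i] ≤ 14·p = 14·(1/322) = 1/23.
Numerically: 1/23 ≈ 0.043.
Is 1/23 < 1? YES.
Since P[∪ A_i] ≤ 1/23 < 1, the complement has P[∩ A_i^c] ≥ 1 − 1/23 = 22/23 > 0, so some outcome avoids every A_i.

14·p = 1/23 ≈ 0.043; existence CERTIFIED by the union bound.


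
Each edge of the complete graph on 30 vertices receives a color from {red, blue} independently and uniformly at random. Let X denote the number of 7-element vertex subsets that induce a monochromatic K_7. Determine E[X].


Let X = Σ_S X_S over the C(30, 7) = 2035800 subsets S of size 7, where X_S = 1 if the K_7 on S is monochromatic.
For a fixed S, the K_7 on S has C(7, 2) = 21 edges. P[all 21 edges red] = (1/2)^21, and likewise for blue, so P[monochromatic] = 2·(1/2)^21 = 2^{1 − 21} = 1/1048576.
By linearity: E[X] = C(30, 7) · 2^{1 − 21} = 2035800 · 1/1048576 = 254475/131072.
Numerically: E[X] ≈ 1.941490.

E[X] = C(30,7)·2^(1−C(7,2)) = 254475/131072 ≈ 1.941490.


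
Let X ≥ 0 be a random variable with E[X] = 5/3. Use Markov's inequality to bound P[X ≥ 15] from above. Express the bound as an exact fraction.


μ = E[X] = 5/3, a = 15.
Markov: P[X ≥ 15] ≤ μ/a = (5/3)/15 = 1/9.
Numerically: ≈ 0.1111.
(Since a = 15 > μ = 1.6667, the bound 1/9 is < 1 and informative.)

P[X ≥ 15] ≤ 1/9 ≈ 0.1111.


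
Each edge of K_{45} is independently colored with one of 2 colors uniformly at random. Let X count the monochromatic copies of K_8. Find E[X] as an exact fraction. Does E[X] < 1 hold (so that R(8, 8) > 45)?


E[X] = C(45, 8) · 2^{1 − 28} = 215553195 · 2^{−27} = 215553195/134217728.
As a reduced fraction: E[X] = 215553195/134217728 ≈ 1.605996.
Is E[X] < 1? NO.
Since E[X] ≥ 1, the first-moment bound is inconclusive at n = 45; it does NOT by itself certify R(8, 8) > 45.

E[X] = 215553195/134217728 ≈ 1.605996; E[X] ≥ 1; first-moment method inconclusive here.


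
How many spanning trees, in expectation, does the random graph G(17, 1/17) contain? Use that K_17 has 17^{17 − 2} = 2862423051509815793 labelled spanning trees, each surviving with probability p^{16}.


K_17 has 17^{17 − 2} = 2862423051509815793 labelled spanning trees.
For each such spanning tree H, let X_H = 1 if all 16 edges of H are present in G. Then P[X_H = 1] = p^{16} = (1/17)^{16} = 1/48661191875666868481.
Summing the indicators: E[X] = Σ_H E[X_H] = 2862423051509815793 · p^{16} = 2862423051509815793 · 1/48661191875666868481 = 1/17.
Numerically: E[X] ≈ 0.0588235.

E[X] = 2862423051509815793 · (1/17)^{16} = 1/17 ≈ 0.0588235.


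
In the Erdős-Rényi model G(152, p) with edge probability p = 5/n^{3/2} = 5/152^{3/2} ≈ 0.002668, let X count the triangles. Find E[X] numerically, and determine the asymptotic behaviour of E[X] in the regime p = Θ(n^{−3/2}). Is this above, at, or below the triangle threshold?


Number of potential triangles: C(152, 3) = 573800.
Each occurs with probability p³ ≈ (0.002668)³ ≈ 1.899389e-08.
By linearity: E[X] = C(152, 3)·p³ ≈ 573800 · 1.899389e-08 ≈ 0.0109.
Since α = 3/2 > 1, p = c/n^{3/2} = o(1/n) is below the triangle threshold p ~ 1/n. Asymptotically E[X] ~ (c³/6)·n^{3(1−α)} = (5³/6)·n^{-1.5} → 0, so by Markov's inequality G has no triangles w.h.p.

E[X] ≈ 0.0109; in regime p = Θ(1/n^{3/2}) E[X] tends to 0 (below the triangle threshold p ~ 1/n).


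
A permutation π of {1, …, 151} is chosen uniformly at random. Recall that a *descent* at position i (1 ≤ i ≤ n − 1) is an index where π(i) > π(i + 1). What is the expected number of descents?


Write X = Σ X_I over i = 1, …, 150, with X_I the indicator of one descent.
There are 150 indicators.
For each fixed i, the pair (π(i), π(i+1)) is a uniformly random ordered pair of distinct values from {1, …, 151}; by symmetry P[π(i) > π(i+1)] = 1/2.
By linearity: E[X] = 150 · (1/2) = (151 − 1) · (1/2) = 75 ≈ 75.0000.

E[X] = 75 = 75.0000.


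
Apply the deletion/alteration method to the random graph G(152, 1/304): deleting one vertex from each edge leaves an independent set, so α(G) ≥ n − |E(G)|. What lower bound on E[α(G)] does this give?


E[|E(G)|] = C(152, 2)·p = 11476 · (1/304) = 151/4.
E[α(G)] ≥ n − E[|E(G)|] = 152 − 151/4 = 457/4.
Numerically: ≈ 114.2500.
(This is only a lower bound; the true E[α(G)] may be larger.)

E[α(G)] ≥ 457/4 ≈ 114.2500.


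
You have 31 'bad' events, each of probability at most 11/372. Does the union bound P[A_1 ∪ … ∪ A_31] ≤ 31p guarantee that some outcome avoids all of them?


Union bound: P[∪_{i=1}^{31} A_i] ≤ Σ_i P[A_i] ≤ 31·p = 31·(11/372) = 11/12.
Numerically: 11/12 ≈ 0.91667.
Is 11/12 < 1? YES.
Since P[∪ A_i] ≤ 11/12 < 1, the complement has P[∩ A_i^c] ≥ 1 − 11/12 = 1/12 > 0, so some outcome avoids every A_i.

31·p = 11/12 ≈ 0.91667; existence CERTIFIED by the union bound.


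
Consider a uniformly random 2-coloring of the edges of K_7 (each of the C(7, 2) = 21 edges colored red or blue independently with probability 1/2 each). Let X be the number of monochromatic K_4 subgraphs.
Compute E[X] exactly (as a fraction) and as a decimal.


Let X = Σ_S X_S over the C(7, 4) = 35 subsets S of size 4, where X_S = 1 if the K_4 on S is monochromatic.
For a fixed S, the K_4 on S has C(4, 2) = 6 edges. P[all 6 edges red] = (1/2)^6, and likewise for blue, so P[monochromatic] = 2·(1/2)^6 = 2^{1 − 6} = 1/32.
Summing: E[X] = C(7, 4) · 2^{1 − 6} = 35 · 1/32 = 35/32.
Numerically: E[X] ≈ 1.09375.

E[X] = C(7,4)·2^(1−C(4,2)) = 35/32 ≈ 1.09375.


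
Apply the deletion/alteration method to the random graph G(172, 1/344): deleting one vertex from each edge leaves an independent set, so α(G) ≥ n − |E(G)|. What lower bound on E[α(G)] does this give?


E[|E(G)|] = C(172, 2)·p = 14706 · (1/344) = 171/4.
E[α(G)] ≥ n − E[|E(G)|] = 172 − 171/4 = 517/4.
Numerically: ≈ 129.250000.
(This is only a lower bound; the true E[α(G)] may be larger.)

E[α(G)] ≥ 517/4 ≈ 129.250000.


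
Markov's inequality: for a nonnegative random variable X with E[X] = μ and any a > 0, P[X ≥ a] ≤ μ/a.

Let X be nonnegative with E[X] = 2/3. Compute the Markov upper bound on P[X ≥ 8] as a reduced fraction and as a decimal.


μ = E[X] = 2/3, a = 8.
Markov: P[X ≥ 8] ≤ μ/a = (2/3)/8 = 1/12.
Numerically: ≈ 0.0833.
(Since a = 8 > μ = 0.6667, the bound 1/12 is < 1 and informative.)

P[X ≥ 8] ≤ 1/12 ≈ 0.0833.


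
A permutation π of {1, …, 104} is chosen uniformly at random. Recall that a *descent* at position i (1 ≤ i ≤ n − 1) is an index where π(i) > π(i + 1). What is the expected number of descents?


Write X = Σ X_I over i = 1, …, 103, with X_I the indicator of one descent.
There are 103 indicators.
For each fixed i, the pair (π(i), π(i+1)) is a uniformly random ordered pair of distinct values from {1, …, 104}; by symmetry P[π(i) > π(i+1)] = 1/2.
By linearity: E[X] = 103 · (1/2) = (104 − 1) · (1/2) = 103/2 ≈ 51.500.

E[X] = 103/2 = 51.500.


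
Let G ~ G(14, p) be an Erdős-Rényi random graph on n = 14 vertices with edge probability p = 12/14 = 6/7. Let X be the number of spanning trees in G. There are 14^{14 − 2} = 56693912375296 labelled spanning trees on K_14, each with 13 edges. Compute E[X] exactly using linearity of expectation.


K_14 has 14^{14 − 2} = 56693912375296 labelled spanning trees.
For each such spanning tree H, let X_H = 1 if all 13 edges of H are present in G. Then P[X_H = 1] = p^{13} = (6/7)^{13} = 13060694016/96889010407.
By linearity of expectation: E[X] = Σ_H E[X_H] = 56693912375296 · p^{13} = 56693912375296 · 13060694016/96889010407 = 53496602689536/7.
Numerically: E[X] ≈ 7.6424e+12.

E[X] = 56693912375296 · (6/7)^{13} = 53496602689536/7 ≈ 7.6424e+12.


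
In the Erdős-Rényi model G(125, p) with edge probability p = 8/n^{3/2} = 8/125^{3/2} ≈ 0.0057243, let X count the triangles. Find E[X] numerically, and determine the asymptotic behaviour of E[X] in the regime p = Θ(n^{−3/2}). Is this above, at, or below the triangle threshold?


Number of potential triangles: C(125, 3) = 317750.
Each occurs with probability p³ ≈ (0.0057243)³ ≈ 1.8757498e-07.
By linearity: E[X] = C(125, 3)·p³ ≈ 317750 · 1.8757498e-07 ≈ 0.05960.
Since α = 3/2 > 1, p = c/n^{3/2} = o(1/n) is below the triangle threshold p ~ 1/n. Asymptotically E[X] ~ (c³/6)·n^{3(1−α)} = (8³/6)·n^{-1.5} → 0, so by Markov's inequality G has no triangles w.h.p.

E[X] ≈ 0.05960; in regime p = Θ(1/n^{3/2}) E[X] tends to 0 (below the triangle threshold p ~ 1/n).


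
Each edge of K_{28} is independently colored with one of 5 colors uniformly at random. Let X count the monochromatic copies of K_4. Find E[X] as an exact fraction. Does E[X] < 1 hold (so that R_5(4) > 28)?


E[X] = C(28, 4) · 5^{1 − 6} = 20475 · 5^{−5} = 20475/3125.
As a reduced fraction: E[X] = 819/125 ≈ 6.5520.
Is E[X] < 1? NO.
Since E[X] ≥ 1, the first-moment bound is inconclusive at n = 28; it does NOT by itself certify R_5(4) > 28.

E[X] = 819/125 ≈ 6.5520; E[X] ≥ 1; first-moment method inconclusive here.


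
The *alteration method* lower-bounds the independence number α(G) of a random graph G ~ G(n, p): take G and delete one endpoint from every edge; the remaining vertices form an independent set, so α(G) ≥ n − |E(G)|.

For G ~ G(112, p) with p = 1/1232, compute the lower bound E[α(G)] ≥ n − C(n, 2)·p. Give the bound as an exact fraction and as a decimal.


E[|E(G)|] = C(112, 2)·p = 6216 · (1/1232) = 111/22.
E[α(G)] ≥ n − E[|E(G)|] = 112 − 111/22 = 2353/22.
Numerically: ≈ 106.9545.
(This is only a lower bound; the true E[α(G)] may be larger.)

E[α(G)] ≥ 2353/22 ≈ 106.9545.


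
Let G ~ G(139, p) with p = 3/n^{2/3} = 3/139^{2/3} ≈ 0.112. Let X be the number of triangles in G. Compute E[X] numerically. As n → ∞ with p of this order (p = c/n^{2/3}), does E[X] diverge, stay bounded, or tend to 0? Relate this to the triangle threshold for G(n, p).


Number of potential triangles: C(139, 3) = 437989.
Each occurs with probability p³ ≈ (0.112)³ ≈ 1.39744e-03.
By linearity: E[X] = C(139, 3)·p³ ≈ 437989 · 1.39744e-03 ≈ 612.065.
Since α = 2/3 < 1, p = c/n^{2/3} ≫ 1/n is above the triangle threshold p ~ 1/n. Asymptotically E[X] ~ (c³/6)·n^{3(1−α)} = (3³/6)·n^{1} → ∞; triangles are abundant w.h.p.

E[X] ≈ 612.065; in regime p = Θ(1/n^{2/3}) E[X] diverges (above the triangle threshold p ~ 1/n).


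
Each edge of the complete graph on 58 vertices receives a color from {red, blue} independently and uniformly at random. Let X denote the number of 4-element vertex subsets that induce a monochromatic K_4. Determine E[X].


Let X = Σ_S X_S over the C(58, 4) = 424270 subsets S of size 4, where X_S = 1 if the K_4 on S is monochromatic.
For a fixed S, the K_4 on S has C(4, 2) = 6 edges. P[all 6 edges red] = (1/2)^6, and likewise for blue, so P[monochromatic] = 2·(1/2)^6 = 2^{1 − 6} = 1/32.
By linearity of expectation: E[X] = C(58, 4) · 2^{1 − 6} = 424270 · 1/32 = 212135/16.
Numerically: E[X] ≈ 13258.43750.

E[X] = C(58,4)·2^(1−C(4,2)) = 212135/16 ≈ 13258.43750.


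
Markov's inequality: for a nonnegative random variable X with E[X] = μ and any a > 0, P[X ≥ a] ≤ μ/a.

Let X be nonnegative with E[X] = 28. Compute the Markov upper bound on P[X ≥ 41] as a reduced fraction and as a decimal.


μ = E[X] = 28, a = 41.
Markov: P[X ≥ 41] ≤ μ/a = (28)/41 = 28/41.
Numerically: ≈ 0.683.
(Since a = 41 > μ = 28.000, the bound 28/41 is < 1 and informative.)

P[X ≥ 41] ≤ 28/41 ≈ 0.683.


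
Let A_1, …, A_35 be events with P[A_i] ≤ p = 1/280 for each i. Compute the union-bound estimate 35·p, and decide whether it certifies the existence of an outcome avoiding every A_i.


Union bound: P[∪_{i=1}^{35} A_i] ≤ Σ_i P[A_i] ≤ 35·p = 35·(1/280) = 1/8.
Numerically: 1/8 ≈ 0.1250.
Is 1/8 < 1? YES.
Since P[∪ A_i] ≤ 1/8 < 1, the complement has P[∩ A_i^c] ≥ 1 − 1/8 = 7/8 > 0, so some outcome avoids every A_i.

35·p = 1/8 ≈ 0.1250; existence CERTIFIED by the union bound.


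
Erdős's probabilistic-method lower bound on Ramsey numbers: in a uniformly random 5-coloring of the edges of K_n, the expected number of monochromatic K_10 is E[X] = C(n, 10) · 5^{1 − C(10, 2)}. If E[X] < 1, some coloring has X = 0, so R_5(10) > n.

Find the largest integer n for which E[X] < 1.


We need C(n, 10) · 5^{1 − 45} < 1, i.e. C(n, 10) < 5^{45 − 1} = 5684341886080801486968994140625.
Check values of n near the boundary:
  n = 5390: C(5390, 10) = 5655833965919099070255434039753; 5655833965919099070255434039753 < 5684341886080801486968994140625? YES
  n = 5391: C(5391, 10) = 5666344714787188828795213697883; 5666344714787188828795213697883 < 5684341886080801486968994140625? YES
  n = 5392: C(5392, 10) = 5676873040158402483252283957448; 5676873040158402483252283957448 < 5684341886080801486968994140625? YES
  n = 5393: C(5393, 10) = 5687418968154238267170642278008; 5687418968154238267170642278008 < 5684341886080801486968994140625? NO
The largest n with C(n, 10) < 5684341886080801486968994140625 is n = 5392 (where E[X] = 5676873040158402483252283957448/5684341886080801486968994140625 ≈ 0.9986861). Hence R_5(10) > 5392, i.e. R_5(10) ≥ 5393.

Largest n = 5392; hence R_5(10) > 5392.


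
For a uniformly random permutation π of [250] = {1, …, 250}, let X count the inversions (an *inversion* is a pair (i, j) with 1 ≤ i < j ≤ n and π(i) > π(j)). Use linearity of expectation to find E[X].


Write X = Σ X_I over the C(250, 2) = 31125 pairs i < j, with X_I the indicator of one inversion.
There are 31125 indicators.
For each fixed pair i < j, the values π(i) and π(j) are two distinct elements of {1, …, 250} in uniformly random order; by symmetry P[π(i) > π(j)] = 1/2.
By linearity: E[X] = 31125 · (1/2) = C(250, 2) · (1/2) = 31125/2 = 31125/2 ≈ 15562.5000.

E[X] = 31125/2 = 15562.5000.


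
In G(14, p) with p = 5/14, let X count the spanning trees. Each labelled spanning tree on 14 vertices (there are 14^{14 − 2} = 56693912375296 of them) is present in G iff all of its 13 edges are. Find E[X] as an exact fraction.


K_14 has 14^{14 − 2} = 56693912375296 labelled spanning trees.
For each such spanning tree H, let X_H = 1 if all 13 edges of H are present in G. Then P[X_H = 1] = p^{13} = (5/14)^{13} = 1220703125/793714773254144.
By linearity of expectation: E[X] = Σ_H E[X_H] = 56693912375296 · p^{13} = 56693912375296 · 1220703125/793714773254144 = 1220703125/14.
Numerically: E[X] ≈ 8.719e+07.

E[X] = 56693912375296 · (5/14)^{13} = 1220703125/14 ≈ 8.719e+07.


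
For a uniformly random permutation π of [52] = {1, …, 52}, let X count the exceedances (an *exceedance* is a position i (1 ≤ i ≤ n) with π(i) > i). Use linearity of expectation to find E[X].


Write X = Σ_{i=1}^{52} X_i, where X_i = 1_{π(i) > i}.
For each fixed i, π(i) is uniform over {1, …, 52} (marginal of a uniform permutation), so P[π(i) > i] = (n − i)/n. Summing: Σ_{i=1}^{52} (n − i)/n = (0 + 1 + … + 51)/52 = 52(52 − 1)/(2·52) = (52 − 1)/2.
Hence E[X] = Σ_{i=1}^{52} (52 − i)/52 = 51/2 ≈ 25.5000.

E[X] = 51/2 = 25.5000.


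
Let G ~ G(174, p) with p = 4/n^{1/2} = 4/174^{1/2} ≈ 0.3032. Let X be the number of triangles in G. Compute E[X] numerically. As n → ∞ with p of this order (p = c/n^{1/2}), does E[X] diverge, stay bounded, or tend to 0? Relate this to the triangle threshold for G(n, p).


Number of potential triangles: C(174, 3) = 862924.
Each occurs with probability p³ ≈ (0.3032)³ ≈ 2.788407e-02.
By linearity: E[X] = C(174, 3)·p³ ≈ 862924 · 2.788407e-02 ≈ 24061.8297.
Since α = 1/2 < 1, p = c/n^{1/2} ≫ 1/n is above the triangle threshold p ~ 1/n. Asymptotically E[X] ~ (c³/6)·n^{3(1−α)} = (4³/6)·n^{1.5} → ∞; triangles are abundant w.h.p.

E[X] ≈ 24061.8297; in regime p = Θ(1/n^{1/2}) E[X] diverges (above the triangle threshold p ~ 1/n).


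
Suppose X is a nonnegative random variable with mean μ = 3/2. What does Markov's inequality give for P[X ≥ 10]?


μ = E[X] = 3/2, a = 10.
Markov: P[X ≥ 10] ≤ μ/a = (3/2)/10 = 3/20.
Numerically: ≈ 0.150000.
(Since a = 10 > μ = 1.500000, the bound 3/20 is < 1 and informative.)

P[X ≥ 10] ≤ 3/20 ≈ 0.150000.


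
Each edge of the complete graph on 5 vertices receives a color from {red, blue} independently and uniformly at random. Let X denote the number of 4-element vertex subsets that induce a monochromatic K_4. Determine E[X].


Let X = Σ_S X_S over the C(5, 4) = 5 subsets S of size 4, where X_S = 1 if the K_4 on S is monochromatic.
For a fixed S, the K_4 on S has C(4, 2) = 6 edges. P[all 6 edges red] = (1/2)^6, and likewise for blue, so P[monochromatic] = 2·(1/2)^6 = 2^{1 − 6} = 1/32.
Summing: E[X] = C(5, 4) · 2^{1 − 6} = 5 · 1/32 = 5/32.
Numerically: E[X] ≈ 0.1562.

E[X] = C(5,4)·2^(1−C(4,2)) = 5/32 ≈ 0.1562.


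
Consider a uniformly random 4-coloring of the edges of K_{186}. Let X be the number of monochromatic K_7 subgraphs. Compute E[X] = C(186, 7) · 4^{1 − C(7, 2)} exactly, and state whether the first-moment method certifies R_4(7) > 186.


E[X] = C(186, 7) · 4^{1 − 21} = 1363155866280 · 4^{−20} = 1363155866280/1099511627776.
As a reduced fraction: E[X] = 170394483285/137438953472 ≈ 1.240.
Is E[X] < 1? NO.
Since E[X] ≥ 1, the first-moment bound is inconclusive at n = 186; it does NOT by itself certify R_4(7) > 186.

E[X] = 170394483285/137438953472 ≈ 1.240; E[X] ≥ 1; first-moment method inconclusive here.


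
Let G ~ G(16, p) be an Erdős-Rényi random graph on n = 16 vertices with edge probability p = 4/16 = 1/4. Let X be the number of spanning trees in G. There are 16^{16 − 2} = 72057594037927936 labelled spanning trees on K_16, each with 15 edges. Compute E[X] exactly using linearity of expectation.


K_16 has 16^{16 − 2} = 72057594037927936 labelled spanning trees.
For each such spanning tree H, let X_H = 1 if all 15 edges of H are present in G. Then P[X_H = 1] = p^{15} = (1/4)^{15} = 1/1073741824.
By linearity of expectation: E[X] = Σ_H E[X_H] = 72057594037927936 · p^{15} = 72057594037927936 · 1/1073741824 = 67108864.
Numerically: E[X] ≈ 6.7109e+07.

E[X] = 72057594037927936 · (1/4)^{15} = 67108864 ≈ 6.7109e+07.


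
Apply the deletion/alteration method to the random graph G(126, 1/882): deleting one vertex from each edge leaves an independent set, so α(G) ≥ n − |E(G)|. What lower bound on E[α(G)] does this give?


E[|E(G)|] = C(126, 2)·p = 7875 · (1/882) = 125/14.
E[α(G)] ≥ n − E[|E(G)|] = 126 − 125/14 = 1639/14.
Numerically: ≈ 117.071429.
(This is only a lower bound; the true E[α(G)] may be larger.)

E[α(G)] ≥ 1639/14 ≈ 117.071429.


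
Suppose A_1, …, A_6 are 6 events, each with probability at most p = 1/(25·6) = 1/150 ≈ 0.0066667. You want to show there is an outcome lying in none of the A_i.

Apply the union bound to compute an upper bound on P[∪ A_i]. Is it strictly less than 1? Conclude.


Union bound: P[∪_{i=1}^{6} A_i] ≤ Σ_i P[A_i] ≤ 6·p = 6·(1/150) = 1/25.
Numerically: 1/25 ≈ 0.0400000.
Is 1/25 < 1? YES.
Since P[∪ A_i] ≤ 1/25 < 1, the complement has P[∩ A_i^c] ≥ 1 − 1/25 = 24/25 > 0, so some outcome avoids every A_i.

6·p = 1/25 ≈ 0.0400000; existence CERTIFIED by the union bound.


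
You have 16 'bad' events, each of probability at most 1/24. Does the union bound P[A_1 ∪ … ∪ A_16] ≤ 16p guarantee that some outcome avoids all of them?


Union bound: P[∪_{i=1}^{16} A_i] ≤ Σ_i P[A_i] ≤ 16·p = 16·(1/24) = 2/3.
Numerically: 2/3 ≈ 0.666667.
Is 2/3 < 1? YES.
Since P[∪ A_i] ≤ 2/3 < 1, the complement has P[∩ A_i^c] ≥ 1 − 2/3 = 1/3 > 0, so some outcome avoids every A_i.

16·p = 2/3 ≈ 0.666667; existence CERTIFIED by the union bound.


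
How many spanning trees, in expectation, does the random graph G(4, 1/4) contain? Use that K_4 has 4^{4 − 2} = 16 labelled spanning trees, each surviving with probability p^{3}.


K_4 has 4^{4 − 2} = 16 labelled spanning trees.
For each such spanning tree H, let X_H = 1 if all 3 edges of H are present in G. Then P[X_H = 1] = p^{3} = (1/4)^{3} = 1/64.
Summing the indicators: E[X] = Σ_H E[X_H] = 16 · p^{3} = 16 · 1/64 = 1/4.
Numerically: E[X] ≈ 0.25.

E[X] = 16 · (1/4)^{3} = 1/4 ≈ 0.25.


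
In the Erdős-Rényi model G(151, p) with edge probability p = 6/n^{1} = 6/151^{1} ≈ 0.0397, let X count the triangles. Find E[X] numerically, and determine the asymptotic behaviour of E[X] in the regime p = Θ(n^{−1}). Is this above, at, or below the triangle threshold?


Number of potential triangles: C(151, 3) = 562475.
Each occurs with probability p³ ≈ (0.0397)³ ≈ 6.27369e-05.
By linearity: E[X] = C(151, 3)·p³ ≈ 562475 · 6.27369e-05 ≈ 35.288.
Here α = 1, so p = 6/n is exactly at the triangle threshold p ~ 1/n. Asymptotically E[X] → c³/6 = 6³/6 = 36 ≈ 36.000, a bounded constant. In this regime the triangle count is asymptotically Poisson(c³/6).

E[X] ≈ 35.288; in regime p = Θ(1/n^{1}) E[X] stays bounded (at the triangle threshold p ~ 1/n).


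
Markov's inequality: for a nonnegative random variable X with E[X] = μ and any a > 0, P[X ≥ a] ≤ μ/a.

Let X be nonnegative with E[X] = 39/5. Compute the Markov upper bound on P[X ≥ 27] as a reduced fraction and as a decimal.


μ = E[X] = 39/5, a = 27.
Markov: P[X ≥ 27] ≤ μ/a = (39/5)/27 = 13/45.
Numerically: ≈ 0.28889.
(Since a = 27 > μ = 7.80000, the bound 13/45 is < 1 and informative.)

P[X ≥ 27] ≤ 13/45 ≈ 0.28889.


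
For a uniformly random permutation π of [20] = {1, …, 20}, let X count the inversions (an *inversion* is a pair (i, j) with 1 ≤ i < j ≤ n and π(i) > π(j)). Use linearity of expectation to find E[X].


Write X = Σ X_I over the C(20, 2) = 190 pairs i < j, with X_I the indicator of one inversion.
There are 190 indicators.
For each fixed pair i < j, the values π(i) and π(j) are two distinct elements of {1, …, 20} in uniformly random order; by symmetry P[π(i) > π(j)] = 1/2.
By linearity: E[X] = 190 · (1/2) = C(20, 2) · (1/2) = 190/2 = 95 ≈ 95.00000.

E[X] = 95 = 95.00000.


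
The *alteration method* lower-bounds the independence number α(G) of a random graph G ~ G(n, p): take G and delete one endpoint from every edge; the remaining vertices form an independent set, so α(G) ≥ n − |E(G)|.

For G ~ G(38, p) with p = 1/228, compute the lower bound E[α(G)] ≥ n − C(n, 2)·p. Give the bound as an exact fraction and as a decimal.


E[|E(G)|] = C(38, 2)·p = 703 · (1/228) = 37/12.
E[α(G)] ≥ n − E[|E(G)|] = 38 − 37/12 = 419/12.
Numerically: ≈ 34.91667.
(This is only a lower bound; the true E[α(G)] may be larger.)

E[α(G)] ≥ 419/12 ≈ 34.91667.


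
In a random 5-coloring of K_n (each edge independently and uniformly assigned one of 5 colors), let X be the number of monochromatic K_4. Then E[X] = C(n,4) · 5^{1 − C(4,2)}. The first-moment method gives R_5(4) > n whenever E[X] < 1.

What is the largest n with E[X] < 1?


We need C(n, 4) · 5^{1 − 6} < 1, i.e. C(n, 4) < 5^{6 − 1} = 3125.
Check values of n near the boundary:
  n = 15: C(15, 4) = 1365; 1365 < 3125? YES
  n = 16: C(16, 4) = 1820; 1820 < 3125? YES
  n = 17: C(17, 4) = 2380; 2380 < 3125? YES
  n = 18: C(18, 4) = 3060; 3060 < 3125? YES
  n = 19: C(19, 4) = 3876; 3876 < 3125? NO
  n = 20: C(20, 4) = 4845; 4845 < 3125? NO
The largest n with C(n, 4) < 3125 is n = 18 (where E[X] = 612/625 ≈ 0.9792). Hence R_5(4) > 18, i.e. R_5(4) ≥ 19.

Largest n = 18; hence R_5(4) > 18.


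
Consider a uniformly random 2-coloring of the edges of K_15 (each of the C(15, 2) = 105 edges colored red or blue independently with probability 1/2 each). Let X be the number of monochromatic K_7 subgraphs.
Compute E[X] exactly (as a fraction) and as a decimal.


Let X = Σ_S X_S over the C(15, 7) = 6435 subsets S of size 7, where X_S = 1 if the K_7 on S is monochromatic.
For a fixed S, the K_7 on S has C(7, 2) = 21 edges. P[all 21 edges red] = (1/2)^21, and likewise for blue, so P[monochromatic] = 2·(1/2)^21 = 2^{1 − 21} = 1/1048576.
Summing: E[X] = C(15, 7) · 2^{1 − 21} = 6435 · 1/1048576 = 6435/1048576.
Numerically: E[X] ≈ 0.006137.

E[X] = C(15,7)·2^(1−C(7,2)) = 6435/1048576 ≈ 0.006137.


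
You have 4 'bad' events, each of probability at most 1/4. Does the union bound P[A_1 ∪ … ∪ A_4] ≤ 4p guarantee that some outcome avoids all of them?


Union bound: P[∪_{i=1}^{4} A_i] ≤ Σ_i P[A_i] ≤ 4·p = 4·(1/4) = 1.
Numerically: 1 ≈ 1.00000.
Is 1 < 1? NO.
Since the bound 1 is ≥ 1, the union bound is uninformative here; it does NOT by itself certify existence.

4·p = 1 ≈ 1.00000; existence NOT certified by the union bound.


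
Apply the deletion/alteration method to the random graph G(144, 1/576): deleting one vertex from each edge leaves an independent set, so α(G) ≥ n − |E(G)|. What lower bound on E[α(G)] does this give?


E[|E(G)|] = C(144, 2)·p = 10296 · (1/576) = 143/8.
E[α(G)] ≥ n − E[|E(G)|] = 144 − 143/8 = 1009/8.
Numerically: ≈ 126.125000.
(This is only a lower bound; the true E[α(G)] may be larger.)

E[α(G)] ≥ 1009/8 ≈ 126.125000.


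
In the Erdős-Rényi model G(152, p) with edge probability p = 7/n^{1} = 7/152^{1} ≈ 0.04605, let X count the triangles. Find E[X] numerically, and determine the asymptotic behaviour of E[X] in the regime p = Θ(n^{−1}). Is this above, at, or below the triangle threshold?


Number of potential triangles: C(152, 3) = 573800.
Each occurs with probability p³ ≈ (0.04605)³ ≈ 9.767049e-05.
By linearity: E[X] = C(152, 3)·p³ ≈ 573800 · 9.767049e-05 ≈ 56.0433.
Here α = 1, so p = 7/n is exactly at the triangle threshold p ~ 1/n. Asymptotically E[X] → c³/6 = 7³/6 = 343/6 ≈ 57.1667, a bounded constant. In this regime the triangle count is asymptotically Poisson(c³/6).

E[X] ≈ 56.0433; in regime p = Θ(1/n^{1}) E[X] stays bounded (at the triangle threshold p ~ 1/n).


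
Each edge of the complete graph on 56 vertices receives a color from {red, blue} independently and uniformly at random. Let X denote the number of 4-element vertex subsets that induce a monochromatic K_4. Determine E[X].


Let X = Σ_S X_S over the C(56, 4) = 367290 subsets S of size 4, where X_S = 1 if the K_4 on S is monochromatic.
For a fixed S, the K_4 on S has C(4, 2) = 6 edges. P[all 6 edges red] = (1/2)^6, and likewise for blue, so P[monochromatic] = 2·(1/2)^6 = 2^{1 − 6} = 1/32.
By linearity: E[X] = C(56, 4) · 2^{1 − 6} = 367290 · 1/32 = 183645/16.
Numerically: E[X] ≈ 11477.812.

E[X] = C(56,4)·2^(1−C(4,2)) = 183645/16 ≈ 11477.812.


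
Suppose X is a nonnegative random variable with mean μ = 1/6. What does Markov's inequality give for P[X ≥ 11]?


μ = E[X] = 1/6, a = 11.
Markov: P[X ≥ 11] ≤ μ/a = (1/6)/11 = 1/66.
Numerically: ≈ 0.0152.
(Since a = 11 > μ = 0.1667, the bound 1/66 is < 1 and informative.)

P[X ≥ 11] ≤ 1/66 ≈ 0.0152.


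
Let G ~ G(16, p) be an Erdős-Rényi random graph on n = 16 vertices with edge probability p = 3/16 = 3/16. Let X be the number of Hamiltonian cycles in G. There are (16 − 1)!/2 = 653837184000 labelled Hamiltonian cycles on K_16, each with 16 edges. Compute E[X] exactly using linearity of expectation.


K_16 has (16 − 1)!/2 = 653837184000 labelled Hamiltonian cycles.
For each such Hamiltonian cycle H, let X_H = 1 if all 16 edges of H are present in G. Then P[X_H = 1] = p^{16} = (3/16)^{16} = 43046721/18446744073709551616.
Summing the indicators: E[X] = Σ_H E[X_H] = 653837184000 · p^{16} = 653837184000 · 43046721/18446744073709551616 = 27485885585032875/18014398509481984.
Numerically: E[X] ≈ 1.53.

E[X] = 653837184000 · (3/16)^{16} = 27485885585032875/18014398509481984 ≈ 1.53.


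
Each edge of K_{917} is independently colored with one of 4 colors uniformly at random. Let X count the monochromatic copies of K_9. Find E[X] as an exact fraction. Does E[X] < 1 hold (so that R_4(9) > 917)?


E[X] = C(917, 9) · 4^{1 − 36} = 1214670081818390006810 · 4^{−35} = 1214670081818390006810/1180591620717411303424.
As a reduced fraction: E[X] = 607335040909195003405/590295810358705651712 ≈ 1.0288656.
Is E[X] < 1? NO.
Since E[X] ≥ 1, the first-moment bound is inconclusive at n = 917; it does NOT by itself certify R_4(9) > 917.

E[X] = 607335040909195003405/590295810358705651712 ≈ 1.0288656; E[X] ≥ 1; first-moment method inconclusive here.


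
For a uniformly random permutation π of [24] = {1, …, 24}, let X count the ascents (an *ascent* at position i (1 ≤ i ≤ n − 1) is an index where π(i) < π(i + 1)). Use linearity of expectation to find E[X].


Write X = Σ X_I over i = 1, …, 23, with X_I the indicator of one ascent.
There are 23 indicators.
For each fixed i, the pair (π(i), π(i+1)) is a uniformly random ordered pair of distinct values from {1, …, 24}; by symmetry P[π(i) < π(i+1)] = 1/2.
By linearity: E[X] = 23 · (1/2) = (24 − 1) · (1/2) = 23/2 ≈ 11.500.

E[X] = 23/2 = 11.500.


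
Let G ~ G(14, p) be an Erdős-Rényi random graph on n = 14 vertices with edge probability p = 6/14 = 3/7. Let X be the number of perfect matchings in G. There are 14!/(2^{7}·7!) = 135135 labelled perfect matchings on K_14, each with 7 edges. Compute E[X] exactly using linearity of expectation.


K_14 has 14!/(2^{7}·7!) = 135135 labelled perfect matchings.
For each such perfect matching H, let X_H = 1 if all 7 edges of H are present in G. Then P[X_H = 1] = p^{7} = (3/7)^{7} = 2187/823543.
Summing the indicators: E[X] = Σ_H E[X_H] = 135135 · p^{7} = 135135 · 2187/823543 = 42220035/117649.
Numerically: E[X] ≈ 358.864.

E[X] = 135135 · (3/7)^{7} = 42220035/117649 ≈ 358.864.


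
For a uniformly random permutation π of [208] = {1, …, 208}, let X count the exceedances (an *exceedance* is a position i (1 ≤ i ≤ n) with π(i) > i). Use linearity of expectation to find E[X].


Write X = Σ_{i=1}^{208} X_i, where X_i = 1_{π(i) > i}.
For each fixed i, π(i) is uniform over {1, …, 208} (marginal of a uniform permutation), so P[π(i) > i] = (n − i)/n. Summing: Σ_{i=1}^{208} (n − i)/n = (0 + 1 + … + 207)/208 = 208(208 − 1)/(2·208) = (208 − 1)/2.
Hence E[X] = Σ_{i=1}^{208} (208 − i)/208 = 207/2 ≈ 103.50000.

E[X] = 207/2 = 103.50000.


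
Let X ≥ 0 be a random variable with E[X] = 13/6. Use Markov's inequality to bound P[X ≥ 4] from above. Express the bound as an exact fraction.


μ = E[X] = 13/6, a = 4.
Markov: P[X ≥ 4] ≤ μ/a = (13/6)/4 = 13/24.
Numerically: ≈ 0.54167.
(Since a = 4 > μ = 2.16667, the bound 13/24 is < 1 and informative.)

P[X ≥ 4] ≤ 13/24 ≈ 0.54167.


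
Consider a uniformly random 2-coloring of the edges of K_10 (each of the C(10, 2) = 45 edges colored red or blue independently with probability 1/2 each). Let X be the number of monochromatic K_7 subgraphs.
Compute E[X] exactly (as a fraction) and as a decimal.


Let X = Σ_S X_S over the C(10, 7) = 120 subsets S of size 7, where X_S = 1 if the K_7 on S is monochromatic.
For a fixed S, the K_7 on S has C(7, 2) = 21 edges. P[all 21 edges red] = (1/2)^21, and likewise for blue, so P[monochromatic] = 2·(1/2)^21 = 2^{1 − 21} = 1/1048576.
Summing: E[X] = C(10, 7) · 2^{1 − 21} = 120 · 1/1048576 = 15/131072.
Numerically: E[X] ≈ 0.00011.

E[X] = C(10,7)·2^(1−C(7,2)) = 15/131072 ≈ 0.00011.


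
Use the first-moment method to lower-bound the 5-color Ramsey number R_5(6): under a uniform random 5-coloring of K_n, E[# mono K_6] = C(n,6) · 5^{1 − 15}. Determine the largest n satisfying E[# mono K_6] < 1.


We need C(n, 6) · 5^{1 − 15} < 1, i.e. C(n, 6) < 5^{15 − 1} = 6103515625.
Check values of n near the boundary:
  n = 126: C(126, 6) = 4925156775; 4925156775 < 6103515625? YES
  n = 127: C(127, 6) = 5169379425; 5169379425 < 6103515625? YES
  n = 128: C(128, 6) = 5423611200; 5423611200 < 6103515625? YES
  n = 129: C(129, 6) = 5688177600; 5688177600 < 6103515625? YES
  n = 130: C(130, 6) = 5963412000; 5963412000 < 6103515625? YES
  n = 131: C(131, 6) = 6249655776; 6249655776 < 6103515625? NO
  n = 132: C(132, 6) = 6547258432; 6547258432 < 6103515625? NO
The largest n with C(n, 6) < 6103515625 is n = 130 (where E[X] = 47707296/48828125 ≈ 0.977). Hence R_5(6) > 130, i.e. R_5(6) ≥ 131.

Largest n = 130; hence R_5(6) > 130.


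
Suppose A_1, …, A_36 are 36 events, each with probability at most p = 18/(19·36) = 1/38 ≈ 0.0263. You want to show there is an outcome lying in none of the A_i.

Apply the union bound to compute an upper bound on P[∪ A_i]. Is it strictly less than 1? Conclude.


Union bound: P[∪_{i=1}^{36} A_i] ≤ Σ_i P[A_i] ≤ 36·p = 36·(1/38) = 18/19.
Numerically: 18/19 ≈ 0.9474.
Is 18/19 < 1? YES.
Since P[∪ A_i] ≤ 18/19 < 1, the complement has P[∩ A_i^c] ≥ 1 − 18/19 = 1/19 > 0, so some outcome avoids every A_i.

36·p = 18/19 ≈ 0.9474; existence CERTIFIED by the union bound.


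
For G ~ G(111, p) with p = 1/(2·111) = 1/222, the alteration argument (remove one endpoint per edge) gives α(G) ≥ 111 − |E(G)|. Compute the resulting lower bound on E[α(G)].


E[|E(G)|] = C(111, 2)·p = 6105 · (1/222) = 55/2.
E[α(G)] ≥ n − E[|E(G)|] = 111 − 55/2 = 167/2.
Numerically: ≈ 83.500000.
(This is only a lower bound; the true E[α(G)] may be larger.)

E[α(G)] ≥ 167/2 ≈ 83.500000.


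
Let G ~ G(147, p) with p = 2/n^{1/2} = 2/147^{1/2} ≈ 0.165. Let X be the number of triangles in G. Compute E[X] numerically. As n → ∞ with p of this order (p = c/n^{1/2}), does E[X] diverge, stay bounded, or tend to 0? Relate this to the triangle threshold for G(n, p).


Number of potential triangles: C(147, 3) = 518665.
Each occurs with probability p³ ≈ (0.165)³ ≈ 4.488632e-03.
By linearity: E[X] = C(147, 3)·p³ ≈ 518665 · 4.488632e-03 ≈ 2328.0962.
Since α = 1/2 < 1, p = c/n^{1/2} ≫ 1/n is above the triangle threshold p ~ 1/n. Asymptotically E[X] ~ (c³/6)·n^{3(1−α)} = (2³/6)·n^{1.5} → ∞; triangles are abundant w.h.p.

E[X] ≈ 2328.0962; in regime p = Θ(1/n^{1/2}) E[X] diverges (above the triangle threshold p ~ 1/n).


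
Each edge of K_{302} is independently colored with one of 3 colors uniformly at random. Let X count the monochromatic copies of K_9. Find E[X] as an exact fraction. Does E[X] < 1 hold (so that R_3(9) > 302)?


E[X] = C(302, 9) · 3^{1 − 36} = 51054804739588650 · 3^{−35} = 51054804739588650/50031545098999707.
As a reduced fraction: E[X] = 17018268246529550/16677181699666569 ≈ 1.0205.
Is E[X] < 1? NO.
Since E[X] ≥ 1, the first-moment bound is inconclusive at n = 302; it does NOT by itself certify R_3(9) > 302.

E[X] = 17018268246529550/16677181699666569 ≈ 1.0205; E[X] ≥ 1; first-moment method inconclusive here.


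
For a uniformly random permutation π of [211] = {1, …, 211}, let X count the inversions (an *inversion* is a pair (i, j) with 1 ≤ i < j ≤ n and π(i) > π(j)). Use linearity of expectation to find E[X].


Write X = Σ X_I over the C(211, 2) = 22155 pairs i < j, with X_I the indicator of one inversion.
There are 22155 indicators.
For each fixed pair i < j, the values π(i) and π(j) are two distinct elements of {1, …, 211} in uniformly random order; by symmetry P[π(i) > π(j)] = 1/2.
By linearity: E[X] = 22155 · (1/2) = C(211, 2) · (1/2) = 22155/2 = 22155/2 ≈ 11077.50000.

E[X] = 22155/2 = 11077.50000.


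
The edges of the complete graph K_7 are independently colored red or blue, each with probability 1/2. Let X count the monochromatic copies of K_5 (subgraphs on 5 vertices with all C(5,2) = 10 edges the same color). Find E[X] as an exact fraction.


Let X = Σ_S X_S over the C(7, 5) = 21 subsets S of size 5, where X_S = 1 if the K_5 on S is monochromatic.
For a fixed S, the K_5 on S has C(5, 2) = 10 edges. P[all 10 edges red] = (1/2)^10, and likewise for blue, so P[monochromatic] = 2·(1/2)^10 = 2^{1 − 10} = 1/512.
By linearity: E[X] = C(7, 5) · 2^{1 − 10} = 21 · 1/512 = 21/512.
Numerically: E[X] ≈ 0.041.

E[X] = C(7,5)·2^(1−C(5,2)) = 21/512 ≈ 0.041.


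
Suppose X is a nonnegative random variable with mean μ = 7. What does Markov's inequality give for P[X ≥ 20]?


μ = E[X] = 7, a = 20.
Markov: P[X ≥ 20] ≤ μ/a = (7)/20 = 7/20.
Numerically: ≈ 0.3500.
(Since a = 20 > μ = 7.0000, the bound 7/20 is < 1 and informative.)

P[X ≥ 20] ≤ 7/20 ≈ 0.3500.
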